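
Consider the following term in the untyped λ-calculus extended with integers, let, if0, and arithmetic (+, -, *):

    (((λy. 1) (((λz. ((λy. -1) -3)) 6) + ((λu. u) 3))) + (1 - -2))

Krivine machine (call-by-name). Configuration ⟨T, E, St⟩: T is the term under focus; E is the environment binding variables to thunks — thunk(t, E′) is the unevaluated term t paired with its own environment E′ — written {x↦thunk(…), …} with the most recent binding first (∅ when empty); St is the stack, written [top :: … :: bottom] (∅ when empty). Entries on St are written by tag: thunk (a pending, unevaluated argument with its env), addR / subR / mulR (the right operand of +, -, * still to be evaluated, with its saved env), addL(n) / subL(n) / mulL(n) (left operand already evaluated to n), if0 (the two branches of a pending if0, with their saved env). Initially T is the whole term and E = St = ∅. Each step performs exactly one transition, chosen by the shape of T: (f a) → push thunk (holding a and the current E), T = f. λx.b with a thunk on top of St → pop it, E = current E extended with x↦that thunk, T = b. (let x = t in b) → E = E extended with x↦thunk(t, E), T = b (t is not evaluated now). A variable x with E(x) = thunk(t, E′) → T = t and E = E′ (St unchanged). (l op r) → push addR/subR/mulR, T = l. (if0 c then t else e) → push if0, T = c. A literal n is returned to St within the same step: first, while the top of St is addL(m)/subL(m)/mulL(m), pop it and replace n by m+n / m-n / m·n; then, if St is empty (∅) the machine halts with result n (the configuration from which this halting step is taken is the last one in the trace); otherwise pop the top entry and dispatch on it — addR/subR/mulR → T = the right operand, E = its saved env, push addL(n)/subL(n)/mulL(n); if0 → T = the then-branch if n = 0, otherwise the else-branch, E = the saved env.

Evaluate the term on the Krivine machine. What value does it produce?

Answer: 4

Machine steps:
step 0: ⟨T=(((λy. 1) (((λz. ((λy. -1) -3)) 6) + ((λu. u) 3))) + (1 - -2)); E=∅; St=∅⟩
step 1: ⟨T=((λy. 1) (((λz. ((λy. -1) -3)) 6) + ((λu. u) 3))); E=∅; St=[addR]⟩
step 2: ⟨T=(λy. 1); E=∅; St=[thunk :: addR]⟩
step 3: ⟨T=1; E={y↦thunk((((λz. ((λy. -1) -3)) 6) + ((λu. u) 3)), ∅)}; St=[addR]⟩
step 4: ⟨T=(1 - -2); E=∅; St=[addL(1)]⟩
step 5: ⟨T=1; E=∅; St=[subR :: addL(1)]⟩
step 6: ⟨T=-2; E=∅; St=[subL(1) :: addL(1)]⟩
→ final value 4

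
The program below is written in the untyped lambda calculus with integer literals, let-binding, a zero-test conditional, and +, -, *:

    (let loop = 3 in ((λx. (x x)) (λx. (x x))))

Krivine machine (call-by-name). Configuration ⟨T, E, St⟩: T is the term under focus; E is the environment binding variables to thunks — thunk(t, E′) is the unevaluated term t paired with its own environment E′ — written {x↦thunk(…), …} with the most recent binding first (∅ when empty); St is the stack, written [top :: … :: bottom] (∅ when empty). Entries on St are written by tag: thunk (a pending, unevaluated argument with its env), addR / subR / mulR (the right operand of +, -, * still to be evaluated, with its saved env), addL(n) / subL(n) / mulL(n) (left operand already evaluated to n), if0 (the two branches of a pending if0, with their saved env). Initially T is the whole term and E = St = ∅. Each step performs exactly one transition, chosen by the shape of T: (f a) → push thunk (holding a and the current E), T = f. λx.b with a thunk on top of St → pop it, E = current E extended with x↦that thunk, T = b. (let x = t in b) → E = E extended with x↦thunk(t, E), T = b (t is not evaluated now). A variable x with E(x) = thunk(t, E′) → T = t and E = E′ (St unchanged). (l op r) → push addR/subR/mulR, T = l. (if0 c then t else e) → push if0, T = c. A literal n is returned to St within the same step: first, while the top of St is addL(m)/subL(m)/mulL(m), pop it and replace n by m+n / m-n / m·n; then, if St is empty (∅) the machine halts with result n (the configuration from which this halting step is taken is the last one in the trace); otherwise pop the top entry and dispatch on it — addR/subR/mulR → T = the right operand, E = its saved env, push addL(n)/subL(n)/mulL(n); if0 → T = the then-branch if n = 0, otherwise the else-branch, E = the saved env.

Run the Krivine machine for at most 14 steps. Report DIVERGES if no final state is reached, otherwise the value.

Answer: DIVERGES (no final state within 14 steps)

Derivation:
step 0: <T=(let loop = 3 in ((λx. (x x)) (λx. (x x)))), E=∅, St=∅>
step 1: <T=((λx. (x x)) (λx. (x x))), E={loop↦thunk(3, ∅)}, St=∅>
step 2: <T=(λx. (x x)), E={loop↦thunk(3, ∅)}, St=[thunk]>
step 3: <T=(x x), E={x↦thunk((λx. (x x)), {loop↦thunk(3, ∅)}), loop↦thunk(3, ∅)}, St=∅>
step 4: <T=x, E={x↦thunk((λx. (x x)), {loop↦thunk(3, ∅)}), loop↦thunk(3, ∅)}, St=[thunk]>
step 5: <T=(λx. (x x)), E={loop↦thunk(3, ∅)}, St=[thunk]>
step 6: <T=(x x), E={x↦thunk(x, {x↦thunk((λx. (x x)), {loop↦thunk(3, ∅)}), loop↦thunk(3, ∅)}), loop↦thunk(3, ∅)}, St=∅>
step 7: <T=x, E={x↦thunk(x, {x↦thunk((λx. (x x)), {loop↦thunk(3, ∅)}), loop↦thunk(3, ∅)}), loop↦thunk(3, ∅)}, St=[thunk]>
step 8: <T=x, E={x↦thunk((λx. (x x)), {loop↦thunk(3, ∅)}), loop↦thunk(3, ∅)}, St=[thunk]>
step 9: <T=(λx. (x x)), E={loop↦thunk(3, ∅)}, St=[thunk]>
step 10: <T=(x x), E={x↦thunk(x, {x↦thunk(x, {x↦thunk((λx. (x x)), {loop↦thunk(3, ∅)}), loop↦thunk(3, ∅)}), loop↦thunk(3, ∅)}), loop↦thunk(3, ∅)}, St=∅>
step 11: <T=x, E={x↦thunk(x, {x↦thunk(x, {x↦thunk((λx. (x x)), {loop↦thunk(3, ∅)}), loop↦thunk(3, ∅)}), loop↦thunk(3, ∅)}), loop↦thunk(3, ∅)}, St=[thunk]>
step 12: <T=x, E={x↦thunk(x, {x↦thunk((λx. (x x)), {loop↦thunk(3, ∅)}), loop↦thunk(3, ∅)}), loop↦thunk(3, ∅)}, St=[thunk]>
step 13: <T=x, E={x↦thunk((λx. (x x)), {loop↦thunk(3, ∅)}), loop↦thunk(3, ∅)}, St=[thunk]>
step 14: <T=(λx. (x x)), E={loop↦thunk(3, ∅)}, St=[thunk]>
→ 14 transitions taken and the configuration is still not final: no result within 14 steps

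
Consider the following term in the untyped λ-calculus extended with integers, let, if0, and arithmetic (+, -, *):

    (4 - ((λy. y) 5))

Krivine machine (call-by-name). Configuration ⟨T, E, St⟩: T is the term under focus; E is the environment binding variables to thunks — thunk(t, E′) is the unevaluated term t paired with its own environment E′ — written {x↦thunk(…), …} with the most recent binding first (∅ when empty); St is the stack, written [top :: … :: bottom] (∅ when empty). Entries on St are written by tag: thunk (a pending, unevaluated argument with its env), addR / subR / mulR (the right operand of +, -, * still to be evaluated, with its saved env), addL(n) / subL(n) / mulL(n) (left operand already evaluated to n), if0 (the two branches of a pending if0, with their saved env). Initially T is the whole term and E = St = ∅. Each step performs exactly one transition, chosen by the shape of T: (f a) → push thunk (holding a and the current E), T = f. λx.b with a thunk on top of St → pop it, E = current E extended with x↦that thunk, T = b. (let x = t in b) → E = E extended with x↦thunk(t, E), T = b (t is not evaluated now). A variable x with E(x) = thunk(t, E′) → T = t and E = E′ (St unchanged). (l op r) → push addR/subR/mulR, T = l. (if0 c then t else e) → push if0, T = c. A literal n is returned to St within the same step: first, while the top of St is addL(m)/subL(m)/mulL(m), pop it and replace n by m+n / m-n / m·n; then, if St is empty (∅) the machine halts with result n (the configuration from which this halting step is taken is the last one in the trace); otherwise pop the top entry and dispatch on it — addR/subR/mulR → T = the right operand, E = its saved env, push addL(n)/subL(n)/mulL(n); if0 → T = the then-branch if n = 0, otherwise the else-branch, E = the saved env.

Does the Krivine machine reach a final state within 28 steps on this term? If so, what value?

Answer: -1

Machine steps:
[0] <T=(4 - ((λy. y) 5)), E=∅, St=∅>
[1] <T=4, E=∅, St=[subR]>
[2] <T=((λy. y) 5), E=∅, St=[subL(4)]>
[3] <T=(λy. y), E=∅, St=[thunk :: subL(4)]>
[4] <T=y, E={y↦thunk(5, ∅)}, St=[subL(4)]>
[5] <T=5, E=∅, St=[subL(4)]>
→ final value -1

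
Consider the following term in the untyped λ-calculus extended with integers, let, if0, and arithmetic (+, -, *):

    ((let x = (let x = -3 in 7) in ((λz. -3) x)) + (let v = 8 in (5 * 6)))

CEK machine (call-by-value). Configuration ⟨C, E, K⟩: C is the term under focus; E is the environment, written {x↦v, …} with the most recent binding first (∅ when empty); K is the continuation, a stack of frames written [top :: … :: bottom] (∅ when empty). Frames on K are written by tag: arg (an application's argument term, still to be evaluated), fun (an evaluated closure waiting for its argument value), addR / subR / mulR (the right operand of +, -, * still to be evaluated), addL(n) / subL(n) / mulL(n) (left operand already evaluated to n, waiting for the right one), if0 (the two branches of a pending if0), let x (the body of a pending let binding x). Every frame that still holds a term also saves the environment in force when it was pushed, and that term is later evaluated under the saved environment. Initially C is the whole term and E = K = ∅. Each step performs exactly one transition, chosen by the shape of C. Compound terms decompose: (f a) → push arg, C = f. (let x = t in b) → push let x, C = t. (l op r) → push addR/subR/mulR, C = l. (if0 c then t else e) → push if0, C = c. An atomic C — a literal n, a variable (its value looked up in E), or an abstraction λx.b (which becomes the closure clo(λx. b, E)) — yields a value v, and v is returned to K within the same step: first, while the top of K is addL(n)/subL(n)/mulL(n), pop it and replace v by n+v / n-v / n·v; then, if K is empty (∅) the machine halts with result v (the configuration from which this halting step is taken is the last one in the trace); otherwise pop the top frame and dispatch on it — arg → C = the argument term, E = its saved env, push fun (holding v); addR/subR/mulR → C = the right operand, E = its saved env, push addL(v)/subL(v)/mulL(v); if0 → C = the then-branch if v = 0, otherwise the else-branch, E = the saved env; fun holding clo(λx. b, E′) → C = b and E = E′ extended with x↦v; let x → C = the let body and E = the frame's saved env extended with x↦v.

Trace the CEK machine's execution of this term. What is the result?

[0] [C=((let x = (let x = -3 in 7) in ((λz. -3) x)) + (let v = 8 in (5 * 6))) | E=∅ | K=∅]
[1] [C=(let x = (let x = -3 in 7) in ((λz. -3) x)) | E=∅ | K=[addR]]
[2] [C=(let x = -3 in 7) | E=∅ | K=[let x :: addR]]
[3] [C=-3 | E=∅ | K=[let x :: let x :: addR]]
[4] [C=7 | E={x↦-3} | K=[let x :: addR]]
[5] [C=((λz. -3) x) | E={x↦7} | K=[addR]]
[6] [C=(λz. -3) | E={x↦7} | K=[arg :: addR]]
[7] [C=x | E={x↦7} | K=[fun :: addR]]
[8] [C=-3 | E={z↦7, x↦7} | K=[addR]]
[9] [C=(let v = 8 in (5 * 6)) | E=∅ | K=[addL(-3)]]
[10] [C=8 | E=∅ | K=[let v :: addL(-3)]]
[11] [C=(5 * 6) | E={v↦8} | K=[addL(-3)]]
[12] [C=5 | E={v↦8} | K=[mulR :: addL(-3)]]
[13] [C=6 | E={v↦8} | K=[mulL(5) :: addL(-3)]]
→ final value 27

Answer: 27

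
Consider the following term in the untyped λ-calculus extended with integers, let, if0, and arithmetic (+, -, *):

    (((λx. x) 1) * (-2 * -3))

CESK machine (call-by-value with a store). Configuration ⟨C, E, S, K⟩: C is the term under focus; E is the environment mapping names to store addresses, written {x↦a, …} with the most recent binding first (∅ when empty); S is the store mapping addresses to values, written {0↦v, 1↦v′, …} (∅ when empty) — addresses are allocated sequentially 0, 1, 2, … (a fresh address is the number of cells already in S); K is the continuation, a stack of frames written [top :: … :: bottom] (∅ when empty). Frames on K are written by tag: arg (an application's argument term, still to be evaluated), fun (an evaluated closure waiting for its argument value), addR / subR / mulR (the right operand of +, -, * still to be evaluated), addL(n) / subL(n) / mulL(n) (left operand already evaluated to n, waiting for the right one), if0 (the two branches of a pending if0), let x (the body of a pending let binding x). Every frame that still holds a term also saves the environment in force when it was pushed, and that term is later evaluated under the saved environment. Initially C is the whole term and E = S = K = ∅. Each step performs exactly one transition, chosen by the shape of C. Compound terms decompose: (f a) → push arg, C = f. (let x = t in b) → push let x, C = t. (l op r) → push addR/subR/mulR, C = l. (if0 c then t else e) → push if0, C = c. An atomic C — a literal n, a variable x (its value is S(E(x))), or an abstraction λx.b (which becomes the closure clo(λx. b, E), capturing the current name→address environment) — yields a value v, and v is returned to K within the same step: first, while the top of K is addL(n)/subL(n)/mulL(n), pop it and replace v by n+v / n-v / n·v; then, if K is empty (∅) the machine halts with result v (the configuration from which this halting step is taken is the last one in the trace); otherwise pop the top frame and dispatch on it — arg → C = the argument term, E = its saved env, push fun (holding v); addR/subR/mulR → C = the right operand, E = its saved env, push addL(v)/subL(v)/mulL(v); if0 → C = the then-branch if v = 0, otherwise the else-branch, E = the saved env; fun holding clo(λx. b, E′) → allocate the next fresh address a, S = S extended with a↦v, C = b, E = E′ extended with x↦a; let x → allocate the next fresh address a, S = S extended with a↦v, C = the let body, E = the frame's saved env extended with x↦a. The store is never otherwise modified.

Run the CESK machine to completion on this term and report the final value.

Answer: 6

Execution trace:
step 0: <C=(((λx. x) 1) * (-2 * -3)), E=∅, S=∅, K=∅>
step 1: <C=((λx. x) 1), E=∅, S=∅, K=[mulR]>
step 2: <C=(λx. x), E=∅, S=∅, K=[arg :: mulR]>
step 3: <C=1, E=∅, S=∅, K=[fun :: mulR]>
step 4: <C=x, E={x↦0}, S={0↦1}, K=[mulR]>
step 5: <C=(-2 * -3), E=∅, S={0↦1}, K=[mulL(1)]>
step 6: <C=-2, E=∅, S={0↦1}, K=[mulR :: mulL(1)]>
step 7: <C=-3, E=∅, S={0↦1}, K=[mulL(-2) :: mulL(1)]>
→ final value 6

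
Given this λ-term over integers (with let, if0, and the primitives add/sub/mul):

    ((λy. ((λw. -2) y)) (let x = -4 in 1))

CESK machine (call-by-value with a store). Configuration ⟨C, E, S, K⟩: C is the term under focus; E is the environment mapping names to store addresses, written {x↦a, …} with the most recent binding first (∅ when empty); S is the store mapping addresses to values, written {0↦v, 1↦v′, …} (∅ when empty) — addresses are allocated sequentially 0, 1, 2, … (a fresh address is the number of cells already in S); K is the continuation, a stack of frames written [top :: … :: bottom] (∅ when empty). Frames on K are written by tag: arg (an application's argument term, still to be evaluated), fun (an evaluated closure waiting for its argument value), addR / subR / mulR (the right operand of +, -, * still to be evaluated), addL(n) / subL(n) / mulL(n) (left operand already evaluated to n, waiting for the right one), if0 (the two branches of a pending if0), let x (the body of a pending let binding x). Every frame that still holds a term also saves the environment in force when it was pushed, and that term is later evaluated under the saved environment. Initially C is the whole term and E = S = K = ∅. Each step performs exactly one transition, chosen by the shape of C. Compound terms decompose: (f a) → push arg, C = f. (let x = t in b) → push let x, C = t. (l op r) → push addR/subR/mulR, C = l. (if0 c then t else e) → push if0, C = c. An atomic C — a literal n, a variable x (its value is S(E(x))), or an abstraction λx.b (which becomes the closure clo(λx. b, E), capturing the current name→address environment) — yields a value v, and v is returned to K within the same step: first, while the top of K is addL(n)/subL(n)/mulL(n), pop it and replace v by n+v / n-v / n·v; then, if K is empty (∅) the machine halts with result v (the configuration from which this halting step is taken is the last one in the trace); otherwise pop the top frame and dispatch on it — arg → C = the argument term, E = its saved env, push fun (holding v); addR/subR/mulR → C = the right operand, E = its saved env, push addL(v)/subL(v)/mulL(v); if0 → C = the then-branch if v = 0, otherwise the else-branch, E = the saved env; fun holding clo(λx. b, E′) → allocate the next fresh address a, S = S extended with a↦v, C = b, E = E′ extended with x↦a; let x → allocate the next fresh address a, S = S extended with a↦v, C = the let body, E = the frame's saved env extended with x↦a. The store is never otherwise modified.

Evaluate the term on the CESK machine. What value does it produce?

Answer: -2

Machine steps:
step 0: ⟨C=((λy. ((λw. -2) y)) (let x = -4 in 1)); E=∅; S=∅; K=∅⟩
step 1: ⟨C=(λy. ((λw. -2) y)); E=∅; S=∅; K=[arg]⟩
step 2: ⟨C=(let x = -4 in 1); E=∅; S=∅; K=[fun]⟩
step 3: ⟨C=-4; E=∅; S=∅; K=[let x :: fun]⟩
step 4: ⟨C=1; E={x↦0}; S={0↦-4}; K=[fun]⟩
step 5: ⟨C=((λw. -2) y); E={y↦1}; S={0↦-4, 1↦1}; K=∅⟩
step 6: ⟨C=(λw. -2); E={y↦1}; S={0↦-4, 1↦1}; K=[arg]⟩
step 7: ⟨C=y; E={y↦1}; S={0↦-4, 1↦1}; K=[fun]⟩
step 8: ⟨C=-2; E={w↦2, y↦1}; S={0↦-4, 1↦1, 2↦1}; K=∅⟩
→ final value -2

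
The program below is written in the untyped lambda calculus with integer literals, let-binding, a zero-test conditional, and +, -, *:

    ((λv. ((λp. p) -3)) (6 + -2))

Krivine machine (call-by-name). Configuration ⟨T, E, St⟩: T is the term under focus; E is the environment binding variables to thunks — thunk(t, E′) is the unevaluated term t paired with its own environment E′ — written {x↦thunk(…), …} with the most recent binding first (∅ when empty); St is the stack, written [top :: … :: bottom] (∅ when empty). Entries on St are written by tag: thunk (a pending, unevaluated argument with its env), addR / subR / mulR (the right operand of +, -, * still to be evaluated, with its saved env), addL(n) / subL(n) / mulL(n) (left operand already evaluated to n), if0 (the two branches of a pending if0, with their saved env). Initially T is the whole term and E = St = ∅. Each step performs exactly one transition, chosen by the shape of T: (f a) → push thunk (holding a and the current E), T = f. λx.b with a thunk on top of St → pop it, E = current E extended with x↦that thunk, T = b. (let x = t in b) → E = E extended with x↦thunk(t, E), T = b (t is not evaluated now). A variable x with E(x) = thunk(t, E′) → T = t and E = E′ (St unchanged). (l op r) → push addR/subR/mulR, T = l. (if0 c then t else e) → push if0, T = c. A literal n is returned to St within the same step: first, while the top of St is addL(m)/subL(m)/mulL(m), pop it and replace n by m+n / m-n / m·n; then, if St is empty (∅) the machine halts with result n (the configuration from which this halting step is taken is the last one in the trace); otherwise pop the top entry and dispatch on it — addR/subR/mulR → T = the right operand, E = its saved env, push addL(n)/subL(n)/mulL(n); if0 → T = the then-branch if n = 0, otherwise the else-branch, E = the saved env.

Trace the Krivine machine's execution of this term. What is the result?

Answer: -3

Machine steps:
0. ⟨T=((λv. ((λp. p) -3)) (6 + -2)); E=∅; St=∅⟩
1. ⟨T=(λv. ((λp. p) -3)); E=∅; St=[thunk]⟩
2. ⟨T=((λp. p) -3); E={v↦thunk((6 + -2), ∅)}; St=∅⟩
3. ⟨T=(λp. p); E={v↦thunk((6 + -2), ∅)}; St=[thunk]⟩
4. ⟨T=p; E={p↦thunk(-3, {v↦thunk((6 + -2), ∅)}), v↦thunk((6 + -2), ∅)}; St=∅⟩
5. ⟨T=-3; E={v↦thunk((6 + -2), ∅)}; St=∅⟩
→ final value -3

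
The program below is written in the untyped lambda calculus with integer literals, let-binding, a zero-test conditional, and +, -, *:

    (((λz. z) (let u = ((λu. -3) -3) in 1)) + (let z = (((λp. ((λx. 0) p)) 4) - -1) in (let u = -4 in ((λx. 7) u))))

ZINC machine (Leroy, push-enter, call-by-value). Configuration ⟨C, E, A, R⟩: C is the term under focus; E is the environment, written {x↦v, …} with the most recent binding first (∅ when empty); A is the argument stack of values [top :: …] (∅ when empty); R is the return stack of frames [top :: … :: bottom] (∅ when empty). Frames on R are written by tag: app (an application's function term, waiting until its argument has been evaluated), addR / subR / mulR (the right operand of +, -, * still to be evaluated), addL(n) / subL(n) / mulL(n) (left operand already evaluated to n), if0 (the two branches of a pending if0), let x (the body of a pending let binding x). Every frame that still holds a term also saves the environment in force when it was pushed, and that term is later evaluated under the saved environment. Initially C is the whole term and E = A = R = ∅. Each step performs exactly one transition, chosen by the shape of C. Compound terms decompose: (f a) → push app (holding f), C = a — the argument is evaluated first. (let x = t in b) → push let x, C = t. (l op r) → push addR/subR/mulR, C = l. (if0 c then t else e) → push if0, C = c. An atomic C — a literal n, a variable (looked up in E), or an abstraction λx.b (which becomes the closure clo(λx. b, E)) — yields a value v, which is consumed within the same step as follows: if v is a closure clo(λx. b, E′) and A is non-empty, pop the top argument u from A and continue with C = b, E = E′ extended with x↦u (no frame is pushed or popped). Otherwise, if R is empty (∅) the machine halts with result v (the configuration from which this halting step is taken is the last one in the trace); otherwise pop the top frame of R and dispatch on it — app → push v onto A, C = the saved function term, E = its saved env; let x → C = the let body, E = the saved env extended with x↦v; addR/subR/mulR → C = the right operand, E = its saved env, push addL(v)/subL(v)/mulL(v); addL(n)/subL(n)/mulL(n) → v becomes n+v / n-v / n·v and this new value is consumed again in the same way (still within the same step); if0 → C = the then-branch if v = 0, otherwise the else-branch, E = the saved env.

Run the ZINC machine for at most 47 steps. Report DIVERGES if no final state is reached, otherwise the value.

Answer: 8

Execution trace:
t=0: <C=(((λz. z) (let u = ((λu. -3) -3) in 1)) + (let z = (((λp. ((λx. 0) p)) 4) - -1) in (let u = -4 in ((λx. 7) u)))), E=∅, A=∅, R=∅>
t=1: <C=((λz. z) (let u = ((λu. -3) -3) in 1)), E=∅, A=∅, R=[addR]>
t=2: <C=(let u = ((λu. -3) -3) in 1), E=∅, A=∅, R=[app :: addR]>
t=3: <C=((λu. -3) -3), E=∅, A=∅, R=[let u :: app :: addR]>
t=4: <C=-3, E=∅, A=∅, R=[app :: let u :: app :: addR]>
t=5: <C=(λu. -3), E=∅, A=[-3], R=[let u :: app :: addR]>
t=6: <C=-3, E={u↦-3}, A=∅, R=[let u :: app :: addR]>
t=7: <C=1, E={u↦-3}, A=∅, R=[app :: addR]>
t=8: <C=(λz. z), E=∅, A=[1], R=[addR]>
t=9: <C=z, E={z↦1}, A=∅, R=[addR]>
t=10: <C=(let z = (((λp. ((λx. 0) p)) 4) - -1) in (let u = -4 in ((λx. 7) u))), E=∅, A=∅, R=[addL(1)]>
t=11: <C=(((λp. ((λx. 0) p)) 4) - -1), E=∅, A=∅, R=[let z :: addL(1)]>
t=12: <C=((λp. ((λx. 0) p)) 4), E=∅, A=∅, R=[subR :: let z :: addL(1)]>
t=13: <C=4, E=∅, A=∅, R=[app :: subR :: let z :: addL(1)]>
t=14: <C=(λp. ((λx. 0) p)), E=∅, A=[4], R=[subR :: let z :: addL(1)]>
t=15: <C=((λx. 0) p), E={p↦4}, A=∅, R=[subR :: let z :: addL(1)]>
t=16: <C=p, E={p↦4}, A=∅, R=[app :: subR :: let z :: addL(1)]>
t=17: <C=(λx. 0), E={p↦4}, A=[4], R=[subR :: let z :: addL(1)]>
t=18: <C=0, E={x↦4, p↦4}, A=∅, R=[subR :: let z :: addL(1)]>
t=19: <C=-1, E=∅, A=∅, R=[subL(0) :: let z :: addL(1)]>
t=20: <C=(let u = -4 in ((λx. 7) u)), E={z↦1}, A=∅, R=[addL(1)]>
t=21: <C=-4, E={z↦1}, A=∅, R=[let u :: addL(1)]>
t=22: <C=((λx. 7) u), E={u↦-4, z↦1}, A=∅, R=[addL(1)]>
t=23: <C=u, E={u↦-4, z↦1}, A=∅, R=[app :: addL(1)]>
t=24: <C=(λx. 7), E={u↦-4, z↦1}, A=[-4], R=[addL(1)]>
t=25: <C=7, E={x↦-4, u↦-4, z↦1}, A=∅, R=[addL(1)]>
→ final value 8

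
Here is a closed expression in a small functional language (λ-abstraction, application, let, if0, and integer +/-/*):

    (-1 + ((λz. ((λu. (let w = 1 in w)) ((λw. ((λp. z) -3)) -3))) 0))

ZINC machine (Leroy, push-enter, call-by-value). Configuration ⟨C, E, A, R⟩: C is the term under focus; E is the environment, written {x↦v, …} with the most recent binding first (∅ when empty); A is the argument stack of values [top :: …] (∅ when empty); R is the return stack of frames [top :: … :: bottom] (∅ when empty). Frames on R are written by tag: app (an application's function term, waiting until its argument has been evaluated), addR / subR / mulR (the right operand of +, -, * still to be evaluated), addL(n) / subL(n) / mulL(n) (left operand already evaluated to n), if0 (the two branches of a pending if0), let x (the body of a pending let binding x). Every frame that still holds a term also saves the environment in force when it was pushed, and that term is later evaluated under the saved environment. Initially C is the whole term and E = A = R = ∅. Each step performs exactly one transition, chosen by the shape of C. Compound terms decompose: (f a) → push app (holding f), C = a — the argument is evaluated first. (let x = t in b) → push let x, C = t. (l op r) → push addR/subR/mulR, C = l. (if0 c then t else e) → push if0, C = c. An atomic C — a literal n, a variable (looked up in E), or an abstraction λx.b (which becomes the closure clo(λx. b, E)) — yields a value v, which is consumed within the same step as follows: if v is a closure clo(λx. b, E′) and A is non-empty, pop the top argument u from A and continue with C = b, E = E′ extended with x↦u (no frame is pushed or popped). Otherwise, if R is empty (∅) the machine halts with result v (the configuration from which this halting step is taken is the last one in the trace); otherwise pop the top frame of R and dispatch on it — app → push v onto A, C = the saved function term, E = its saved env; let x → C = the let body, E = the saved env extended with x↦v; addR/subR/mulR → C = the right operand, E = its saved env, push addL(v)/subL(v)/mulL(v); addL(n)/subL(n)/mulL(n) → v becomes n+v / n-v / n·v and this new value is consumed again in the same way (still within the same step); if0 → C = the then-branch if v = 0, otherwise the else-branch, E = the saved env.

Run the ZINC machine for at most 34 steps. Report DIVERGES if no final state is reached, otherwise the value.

[0] <C=(-1 + ((λz. ((λu. (let w = 1 in w)) ((λw. ((λp. z) -3)) -3))) 0)), E=∅, A=∅, R=∅>
[1] <C=-1, E=∅, A=∅, R=[addR]>
[2] <C=((λz. ((λu. (let w = 1 in w)) ((λw. ((λp. z) -3)) -3))) 0), E=∅, A=∅, R=[addL(-1)]>
[3] <C=0, E=∅, A=∅, R=[app :: addL(-1)]>
[4] <C=(λz. ((λu. (let w = 1 in w)) ((λw. ((λp. z) -3)) -3))), E=∅, A=[0], R=[addL(-1)]>
[5] <C=((λu. (let w = 1 in w)) ((λw. ((λp. z) -3)) -3)), E={z↦0}, A=∅, R=[addL(-1)]>
[6] <C=((λw. ((λp. z) -3)) -3), E={z↦0}, A=∅, R=[app :: addL(-1)]>
[7] <C=-3, E={z↦0}, A=∅, R=[app :: app :: addL(-1)]>
[8] <C=(λw. ((λp. z) -3)), E={z↦0}, A=[-3], R=[app :: addL(-1)]>
[9] <C=((λp. z) -3), E={w↦-3, z↦0}, A=∅, R=[app :: addL(-1)]>
[10] <C=-3, E={w↦-3, z↦0}, A=∅, R=[app :: app :: addL(-1)]>
[11] <C=(λp. z), E={w↦-3, z↦0}, A=[-3], R=[app :: addL(-1)]>
[12] <C=z, E={p↦-3, w↦-3, z↦0}, A=∅, R=[app :: addL(-1)]>
[13] <C=(λu. (let w = 1 in w)), E={z↦0}, A=[0], R=[addL(-1)]>
[14] <C=(let w = 1 in w), E={u↦0, z↦0}, A=∅, R=[addL(-1)]>
[15] <C=1, E={u↦0, z↦0}, A=∅, R=[let w :: addL(-1)]>
[16] <C=w, E={w↦1, u↦0, z↦0}, A=∅, R=[addL(-1)]>
→ final value 0

Answer: 0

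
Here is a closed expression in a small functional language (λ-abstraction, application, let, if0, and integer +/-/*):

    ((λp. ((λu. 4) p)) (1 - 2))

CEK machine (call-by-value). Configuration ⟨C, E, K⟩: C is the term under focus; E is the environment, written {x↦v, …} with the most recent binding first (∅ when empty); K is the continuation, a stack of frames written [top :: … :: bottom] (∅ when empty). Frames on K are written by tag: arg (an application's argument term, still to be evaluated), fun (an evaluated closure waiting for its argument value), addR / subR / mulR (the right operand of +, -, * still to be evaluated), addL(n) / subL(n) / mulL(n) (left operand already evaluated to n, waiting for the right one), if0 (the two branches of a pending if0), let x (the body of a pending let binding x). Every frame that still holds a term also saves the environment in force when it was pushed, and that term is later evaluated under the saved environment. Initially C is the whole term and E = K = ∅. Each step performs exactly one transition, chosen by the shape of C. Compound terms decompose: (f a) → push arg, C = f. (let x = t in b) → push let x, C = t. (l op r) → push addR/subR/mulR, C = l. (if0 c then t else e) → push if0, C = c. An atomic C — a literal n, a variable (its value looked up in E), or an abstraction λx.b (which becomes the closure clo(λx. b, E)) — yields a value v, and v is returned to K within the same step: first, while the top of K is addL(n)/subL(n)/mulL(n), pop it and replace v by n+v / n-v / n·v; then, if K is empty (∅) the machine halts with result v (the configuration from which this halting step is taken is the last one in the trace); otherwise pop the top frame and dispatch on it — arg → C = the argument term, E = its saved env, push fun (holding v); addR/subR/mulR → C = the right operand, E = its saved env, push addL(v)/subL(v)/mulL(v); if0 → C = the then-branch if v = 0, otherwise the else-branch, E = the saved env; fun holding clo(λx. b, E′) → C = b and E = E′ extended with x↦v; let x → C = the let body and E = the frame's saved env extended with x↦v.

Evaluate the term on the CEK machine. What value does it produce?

Answer: 4

Execution trace:
step 0: [C=((λp. ((λu. 4) p)) (1 - 2)) | E=∅ | K=∅]
step 1: [C=(λp. ((λu. 4) p)) | E=∅ | K=[arg]]
step 2: [C=(1 - 2) | E=∅ | K=[fun]]
step 3: [C=1 | E=∅ | K=[subR :: fun]]
step 4: [C=2 | E=∅ | K=[subL(1) :: fun]]
step 5: [C=((λu. 4) p) | E={p↦-1} | K=∅]
step 6: [C=(λu. 4) | E={p↦-1} | K=[arg]]
step 7: [C=p | E={p↦-1} | K=[fun]]
step 8: [C=4 | E={u↦-1, p↦-1} | K=∅]
→ final value 4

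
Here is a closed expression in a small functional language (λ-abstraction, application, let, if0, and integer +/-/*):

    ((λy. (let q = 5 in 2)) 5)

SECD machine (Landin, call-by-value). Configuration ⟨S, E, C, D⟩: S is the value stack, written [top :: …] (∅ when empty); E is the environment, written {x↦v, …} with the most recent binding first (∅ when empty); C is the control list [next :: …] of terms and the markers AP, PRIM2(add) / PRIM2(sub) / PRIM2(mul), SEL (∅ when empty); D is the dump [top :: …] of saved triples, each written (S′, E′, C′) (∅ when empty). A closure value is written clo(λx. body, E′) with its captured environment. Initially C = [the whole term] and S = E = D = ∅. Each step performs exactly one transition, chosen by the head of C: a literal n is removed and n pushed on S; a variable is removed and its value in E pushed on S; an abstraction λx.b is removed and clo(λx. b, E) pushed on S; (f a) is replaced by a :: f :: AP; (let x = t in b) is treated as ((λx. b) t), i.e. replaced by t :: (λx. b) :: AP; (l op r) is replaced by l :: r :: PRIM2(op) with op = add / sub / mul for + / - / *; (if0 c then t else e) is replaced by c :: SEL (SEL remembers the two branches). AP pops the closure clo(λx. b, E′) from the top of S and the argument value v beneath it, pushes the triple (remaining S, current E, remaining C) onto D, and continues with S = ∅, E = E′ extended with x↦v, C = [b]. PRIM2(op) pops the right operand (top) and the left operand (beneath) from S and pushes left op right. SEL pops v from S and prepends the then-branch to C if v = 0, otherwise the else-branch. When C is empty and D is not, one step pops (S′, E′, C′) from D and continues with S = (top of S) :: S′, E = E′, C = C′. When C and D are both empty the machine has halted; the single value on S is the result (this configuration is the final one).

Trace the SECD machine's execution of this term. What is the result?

[0] <S=∅, E=∅, C=[((λy. (let q = 5 in 2)) 5)], D=∅>
[1] <S=∅, E=∅, C=[5 :: (λy. (let q = 5 in 2)) :: AP], D=∅>
[2] <S=[5], E=∅, C=[(λy. (let q = 5 in 2)) :: AP], D=∅>
[3] <S=[clo(λy. (let q = 5 in 2), ∅) :: 5], E=∅, C=[AP], D=∅>
[4] <S=∅, E={y↦5}, C=[(let q = 5 in 2)], D=[(∅, ∅, ∅)]>
[5] <S=∅, E={y↦5}, C=[5 :: (λq. 2) :: AP], D=[(∅, ∅, ∅)]>
[6] <S=[5], E={y↦5}, C=[(λq. 2) :: AP], D=[(∅, ∅, ∅)]>
[7] <S=[clo(λq. 2, {y↦5}) :: 5], E={y↦5}, C=[AP], D=[(∅, ∅, ∅)]>
[8] <S=∅, E={q↦5, y↦5}, C=[2], D=[(∅, {y↦5}, ∅) :: (∅, ∅, ∅)]>
[9] <S=[2], E={q↦5, y↦5}, C=∅, D=[(∅, {y↦5}, ∅) :: (∅, ∅, ∅)]>
[10] <S=[2], E={y↦5}, C=∅, D=[(∅, ∅, ∅)]>
[11] <S=[2], E=∅, C=∅, D=∅>
→ final value 2

Answer: 2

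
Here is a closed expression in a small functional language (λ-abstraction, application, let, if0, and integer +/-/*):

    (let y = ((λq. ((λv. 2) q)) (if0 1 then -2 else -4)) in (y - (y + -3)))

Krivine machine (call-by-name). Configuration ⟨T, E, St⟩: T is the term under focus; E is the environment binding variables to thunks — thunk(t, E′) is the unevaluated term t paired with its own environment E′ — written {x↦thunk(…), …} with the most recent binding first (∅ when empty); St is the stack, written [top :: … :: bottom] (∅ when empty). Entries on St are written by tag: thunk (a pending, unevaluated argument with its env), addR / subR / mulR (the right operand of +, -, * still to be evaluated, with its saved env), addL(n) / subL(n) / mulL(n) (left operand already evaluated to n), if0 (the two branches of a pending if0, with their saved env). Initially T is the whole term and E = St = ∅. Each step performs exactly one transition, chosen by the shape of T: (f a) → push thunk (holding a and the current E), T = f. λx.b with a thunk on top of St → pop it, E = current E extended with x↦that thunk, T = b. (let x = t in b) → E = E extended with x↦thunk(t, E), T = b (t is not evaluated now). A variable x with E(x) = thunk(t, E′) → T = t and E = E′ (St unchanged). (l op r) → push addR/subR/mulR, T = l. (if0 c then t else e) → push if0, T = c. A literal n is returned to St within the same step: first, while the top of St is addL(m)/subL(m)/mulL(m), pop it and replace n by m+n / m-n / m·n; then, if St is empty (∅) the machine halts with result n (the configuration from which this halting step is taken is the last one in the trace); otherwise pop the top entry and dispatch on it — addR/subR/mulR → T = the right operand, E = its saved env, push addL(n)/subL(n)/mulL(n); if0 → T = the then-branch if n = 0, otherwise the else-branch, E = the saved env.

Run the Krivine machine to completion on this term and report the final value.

Answer: 3

Execution trace:
0. [T=(let y = ((λq. ((λv. 2) q)) (if0 1 then -2 else -4)) in (y - (y + -3))) | E=∅ | St=∅]
1. [T=(y - (y + -3)) | E={y↦thunk(((λq. ((λv. 2) q)) (if0 1 then -2 else -4)), ∅)} | St=∅]
2. [T=y | E={y↦thunk(((λq. ((λv. 2) q)) (if0 1 then -2 else -4)), ∅)} | St=[subR]]
3. [T=((λq. ((λv. 2) q)) (if0 1 then -2 else -4)) | E=∅ | St=[subR]]
4. [T=(λq. ((λv. 2) q)) | E=∅ | St=[thunk :: subR]]
5. [T=((λv. 2) q) | E={q↦thunk((if0 1 then -2 else -4), ∅)} | St=[subR]]
6. [T=(λv. 2) | E={q↦thunk((if0 1 then -2 else -4), ∅)} | St=[thunk :: subR]]
7. [T=2 | E={v↦thunk(q, {q↦thunk((if0 1 then -2 else -4), ∅)}), q↦thunk((if0 1 then -2 else -4), ∅)} | St=[subR]]
8. [T=(y + -3) | E={y↦thunk(((λq. ((λv. 2) q)) (if0 1 then -2 else -4)), ∅)} | St=[subL(2)]]
9. [T=y | E={y↦thunk(((λq. ((λv. 2) q)) (if0 1 then -2 else -4)), ∅)} | St=[addR :: subL(2)]]
10. [T=((λq. ((λv. 2) q)) (if0 1 then -2 else -4)) | E=∅ | St=[addR :: subL(2)]]
11. [T=(λq. ((λv. 2) q)) | E=∅ | St=[thunk :: addR :: subL(2)]]
12. [T=((λv. 2) q) | E={q↦thunk((if0 1 then -2 else -4), ∅)} | St=[addR :: subL(2)]]
13. [T=(λv. 2) | E={q↦thunk((if0 1 then -2 else -4), ∅)} | St=[thunk :: addR :: subL(2)]]
14. [T=2 | E={v↦thunk(q, {q↦thunk((if0 1 then -2 else -4), ∅)}), q↦thunk((if0 1 then -2 else -4), ∅)} | St=[addR :: subL(2)]]
15. [T=-3 | E={y↦thunk(((λq. ((λv. 2) q)) (if0 1 then -2 else -4)), ∅)} | St=[addL(2) :: subL(2)]]
→ final value 3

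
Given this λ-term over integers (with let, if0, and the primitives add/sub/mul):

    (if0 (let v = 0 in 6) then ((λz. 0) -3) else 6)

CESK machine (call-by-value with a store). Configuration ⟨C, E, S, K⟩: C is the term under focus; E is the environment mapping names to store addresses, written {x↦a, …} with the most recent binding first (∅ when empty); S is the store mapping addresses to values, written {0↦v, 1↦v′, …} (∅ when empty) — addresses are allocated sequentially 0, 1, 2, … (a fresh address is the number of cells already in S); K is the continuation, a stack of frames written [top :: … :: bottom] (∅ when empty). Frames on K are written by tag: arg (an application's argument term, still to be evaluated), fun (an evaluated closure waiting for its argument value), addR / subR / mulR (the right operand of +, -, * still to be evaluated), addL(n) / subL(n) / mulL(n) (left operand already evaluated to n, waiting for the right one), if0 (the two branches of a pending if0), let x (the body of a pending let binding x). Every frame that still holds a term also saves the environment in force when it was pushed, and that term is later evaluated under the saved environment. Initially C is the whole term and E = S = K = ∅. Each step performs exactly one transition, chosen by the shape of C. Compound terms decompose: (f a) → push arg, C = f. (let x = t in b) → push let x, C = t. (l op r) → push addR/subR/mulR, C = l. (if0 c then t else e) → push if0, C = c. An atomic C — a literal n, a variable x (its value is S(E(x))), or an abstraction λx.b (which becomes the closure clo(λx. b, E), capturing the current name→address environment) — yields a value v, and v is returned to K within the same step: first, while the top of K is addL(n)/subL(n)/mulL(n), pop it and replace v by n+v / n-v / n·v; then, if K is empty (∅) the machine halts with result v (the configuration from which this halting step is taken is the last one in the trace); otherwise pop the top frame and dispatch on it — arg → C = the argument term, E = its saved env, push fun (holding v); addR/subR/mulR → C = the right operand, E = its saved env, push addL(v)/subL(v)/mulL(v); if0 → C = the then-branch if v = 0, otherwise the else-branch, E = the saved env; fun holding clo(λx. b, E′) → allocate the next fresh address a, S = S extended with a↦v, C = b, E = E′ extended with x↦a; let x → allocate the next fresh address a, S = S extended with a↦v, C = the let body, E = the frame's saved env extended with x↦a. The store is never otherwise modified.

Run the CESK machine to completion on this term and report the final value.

Answer: 6

Derivation:
[0] ⟨C=(if0 (let v = 0 in 6) then ((λz. 0) -3) else 6); E=∅; S=∅; K=∅⟩
[1] ⟨C=(let v = 0 in 6); E=∅; S=∅; K=[if0]⟩
[2] ⟨C=0; E=∅; S=∅; K=[let v :: if0]⟩
[3] ⟨C=6; E={v↦0}; S={0↦0}; K=[if0]⟩
[4] ⟨C=6; E=∅; S={0↦0}; K=∅⟩
→ final value 6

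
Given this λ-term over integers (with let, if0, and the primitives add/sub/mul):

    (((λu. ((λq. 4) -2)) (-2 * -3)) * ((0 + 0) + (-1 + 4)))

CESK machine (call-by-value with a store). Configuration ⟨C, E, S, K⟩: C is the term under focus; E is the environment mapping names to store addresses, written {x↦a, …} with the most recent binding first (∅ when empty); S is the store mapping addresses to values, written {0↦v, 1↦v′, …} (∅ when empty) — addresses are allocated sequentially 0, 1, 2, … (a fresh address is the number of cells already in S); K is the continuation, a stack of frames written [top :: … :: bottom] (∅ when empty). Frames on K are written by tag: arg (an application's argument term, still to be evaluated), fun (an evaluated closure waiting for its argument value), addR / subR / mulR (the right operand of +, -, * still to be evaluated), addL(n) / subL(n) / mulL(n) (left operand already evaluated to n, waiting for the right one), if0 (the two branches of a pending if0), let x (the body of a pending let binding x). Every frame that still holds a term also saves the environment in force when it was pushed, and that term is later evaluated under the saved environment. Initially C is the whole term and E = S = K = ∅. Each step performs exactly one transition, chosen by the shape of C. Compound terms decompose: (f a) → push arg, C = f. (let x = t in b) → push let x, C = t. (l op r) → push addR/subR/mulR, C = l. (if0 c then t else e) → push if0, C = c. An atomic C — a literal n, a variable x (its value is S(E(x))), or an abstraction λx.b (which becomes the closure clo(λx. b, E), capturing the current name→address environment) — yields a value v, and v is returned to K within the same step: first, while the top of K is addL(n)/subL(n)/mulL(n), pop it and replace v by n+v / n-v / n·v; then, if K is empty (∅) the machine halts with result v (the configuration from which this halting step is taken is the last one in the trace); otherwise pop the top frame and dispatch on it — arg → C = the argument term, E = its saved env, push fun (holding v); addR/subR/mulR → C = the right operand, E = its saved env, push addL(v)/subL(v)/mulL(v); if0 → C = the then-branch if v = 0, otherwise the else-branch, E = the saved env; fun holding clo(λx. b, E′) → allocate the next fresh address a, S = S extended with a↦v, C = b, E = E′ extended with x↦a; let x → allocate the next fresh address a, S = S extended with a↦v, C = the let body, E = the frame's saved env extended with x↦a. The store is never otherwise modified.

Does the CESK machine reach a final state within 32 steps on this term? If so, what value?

Answer: 12

Machine steps:
0. <C=(((λu. ((λq. 4) -2)) (-2 * -3)) * ((0 + 0) + (-1 + 4))), E=∅, S=∅, K=∅>
1. <C=((λu. ((λq. 4) -2)) (-2 * -3)), E=∅, S=∅, K=[mulR]>
2. <C=(λu. ((λq. 4) -2)), E=∅, S=∅, K=[arg :: mulR]>
3. <C=(-2 * -3), E=∅, S=∅, K=[fun :: mulR]>
4. <C=-2, E=∅, S=∅, K=[mulR :: fun :: mulR]>
5. <C=-3, E=∅, S=∅, K=[mulL(-2) :: fun :: mulR]>
6. <C=((λq. 4) -2), E={u↦0}, S={0↦6}, K=[mulR]>
7. <C=(λq. 4), E={u↦0}, S={0↦6}, K=[arg :: mulR]>
8. <C=-2, E={u↦0}, S={0↦6}, K=[fun :: mulR]>
9. <C=4, E={q↦1, u↦0}, S={0↦6, 1↦-2}, K=[mulR]>
10. <C=((0 + 0) + (-1 + 4)), E=∅, S={0↦6, 1↦-2}, K=[mulL(4)]>
11. <C=(0 + 0), E=∅, S={0↦6, 1↦-2}, K=[addR :: mulL(4)]>
12. <C=0, E=∅, S={0↦6, 1↦-2}, K=[addR :: addR :: mulL(4)]>
13. <C=0, E=∅, S={0↦6, 1↦-2}, K=[addL(0) :: addR :: mulL(4)]>
14. <C=(-1 + 4), E=∅, S={0↦6, 1↦-2}, K=[addL(0) :: mulL(4)]>
15. <C=-1, E=∅, S={0↦6, 1↦-2}, K=[addR :: addL(0) :: mulL(4)]>
16. <C=4, E=∅, S={0↦6, 1↦-2}, K=[addL(-1) :: addL(0) :: mulL(4)]>
→ final value 12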